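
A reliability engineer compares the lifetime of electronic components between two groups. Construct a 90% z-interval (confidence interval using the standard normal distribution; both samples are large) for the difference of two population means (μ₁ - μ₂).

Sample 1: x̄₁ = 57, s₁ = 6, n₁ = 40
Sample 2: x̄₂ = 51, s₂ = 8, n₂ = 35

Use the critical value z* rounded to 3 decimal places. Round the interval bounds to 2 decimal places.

Both samples are large (n₁ = 40 ≥ 30, n₂ = 35 ≥ 30), so a z-interval for the difference of means applies.

Point estimate: x̄₁ - x̄₂ = 57 - 51 = 6

Standard error: SE = √(s₁²/n₁ + s₂²/n₂)
= √(6²/40 + 8²/35)
= √(0.900000 + 1.828571)
= 1.651839

For 90% confidence, z* = 1.645 (from standard normal table)
Margin of error: E = z* × SE = 1.645 × 1.651839 = 2.7173

Z-interval: (x̄₁ - x̄₂) ± E = 6 ± 2.7173 = (3.2827, 8.7173)

Rounded to 2 decimal places:

(3.28, 8.72)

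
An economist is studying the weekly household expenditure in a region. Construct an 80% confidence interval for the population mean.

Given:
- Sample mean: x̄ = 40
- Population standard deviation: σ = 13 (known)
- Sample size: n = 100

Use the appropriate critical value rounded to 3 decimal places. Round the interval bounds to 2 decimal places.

The population standard deviation σ is known, so use a z-interval (standard normal critical value).

For 80% confidence, z* = 1.282 (from standard normal table)

Standard error: SE = σ/√n = 13/√100 = 1.300000

Margin of error: E = z* × SE = 1.282 × 1.300000 = 1.6666

Z-interval: x̄ ± E = 40 ± 1.6666 = (38.3334, 41.6666)

Rounded to 2 decimal places:

(38.33, 41.67)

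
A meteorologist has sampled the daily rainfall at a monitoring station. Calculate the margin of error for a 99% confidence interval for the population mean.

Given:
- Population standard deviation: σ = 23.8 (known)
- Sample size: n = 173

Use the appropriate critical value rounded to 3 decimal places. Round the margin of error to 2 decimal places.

The population standard deviation σ is known, so use the z-interval margin of error formula.

For 99% confidence, z* = 2.576 (from standard normal table)

Margin of error formula for z-interval: E = z* × σ/√n

E = 2.576 × 23.8/√173
  = 2.576 × 1.809480
  = 4.6612

Rounded to 2 decimal places:

4.66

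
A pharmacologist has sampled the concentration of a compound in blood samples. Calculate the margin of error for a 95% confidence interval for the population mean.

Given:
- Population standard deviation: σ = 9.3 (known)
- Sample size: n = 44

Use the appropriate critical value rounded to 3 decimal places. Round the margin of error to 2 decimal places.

The population standard deviation σ is known, so use the z-interval margin of error formula.

For 95% confidence, z* = 1.96 (from standard normal table)

Margin of error formula for z-interval: E = z* × σ/√n

E = 1.96 × 9.3/√44
  = 1.96 × 1.402028
  = 2.7480

Rounded to 2 decimal places:

2.75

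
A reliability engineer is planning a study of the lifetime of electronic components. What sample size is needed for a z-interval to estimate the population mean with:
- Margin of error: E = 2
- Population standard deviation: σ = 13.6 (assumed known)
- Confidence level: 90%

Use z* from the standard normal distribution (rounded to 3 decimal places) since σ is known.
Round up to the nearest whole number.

Using z* since population σ is known (z-interval formula).

For 90% confidence, z* = 1.645 (from standard normal table)

Sample size formula for z-interval: n = (z*σ/E)²

n = (1.645 × 13.6 / 2)²
  = (11.186000)²
  = 125.1266

Round up to the nearest whole number: n = 126

126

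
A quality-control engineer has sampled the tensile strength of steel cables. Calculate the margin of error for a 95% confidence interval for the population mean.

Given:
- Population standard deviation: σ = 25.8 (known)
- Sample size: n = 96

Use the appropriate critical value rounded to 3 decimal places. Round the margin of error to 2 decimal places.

The population standard deviation σ is known, so use the z-interval margin of error formula.

For 95% confidence, z* = 1.96 (from standard normal table)

Margin of error formula for z-interval: E = z* × σ/√n

E = 1.96 × 25.8/√96
  = 1.96 × 2.633201
  = 5.1611

Rounded to 2 decimal places:

5.16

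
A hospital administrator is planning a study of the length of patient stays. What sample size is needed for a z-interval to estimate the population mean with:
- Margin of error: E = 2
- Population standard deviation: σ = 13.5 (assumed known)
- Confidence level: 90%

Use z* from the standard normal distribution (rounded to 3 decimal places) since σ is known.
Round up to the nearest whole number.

Using z* since population σ is known (z-interval formula).

For 90% confidence, z* = 1.645 (from standard normal table)

Sample size formula for z-interval: n = (z*σ/E)²

n = (1.645 × 13.5 / 2)²
  = (11.103750)²
  = 123.2933

Round up to the nearest whole number: n = 124

124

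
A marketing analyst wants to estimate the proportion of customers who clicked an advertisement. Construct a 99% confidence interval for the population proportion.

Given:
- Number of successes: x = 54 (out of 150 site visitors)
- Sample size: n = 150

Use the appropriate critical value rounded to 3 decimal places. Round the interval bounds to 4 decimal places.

Sample proportion: p̂ = 54/150 = 0.360000

Check conditions for normal approximation:
  np̂ = 54 ≥ 10 ✓
  n(1-p̂) = 96 ≥ 10 ✓

The sample is large enough, so use a z-interval (normal approximation) for the proportion.

For 99% confidence, z* = 2.576 (from standard normal table)

Standard error: SE = √(p̂(1-p̂)/n) = √(0.360000×0.640000/150) = 0.03919184

Margin of error: E = z* × SE = 2.576 × 0.03919184 = 0.100958

Z-interval: p̂ ± E = 0.360000 ± 0.100958 = (0.259042, 0.460958)

Rounded to 4 decimal places:

(0.2590, 0.4610)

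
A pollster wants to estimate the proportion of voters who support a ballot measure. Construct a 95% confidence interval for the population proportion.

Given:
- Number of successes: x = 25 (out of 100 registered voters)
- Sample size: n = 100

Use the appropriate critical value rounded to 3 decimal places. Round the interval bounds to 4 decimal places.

Sample proportion: p̂ = 25/100 = 0.250000

Check conditions for normal approximation:
  np̂ = 25 ≥ 10 ✓
  n(1-p̂) = 75 ≥ 10 ✓

The sample is large enough, so use a z-interval (normal approximation) for the proportion.

For 95% confidence, z* = 1.96 (from standard normal table)

Standard error: SE = √(p̂(1-p̂)/n) = √(0.250000×0.750000/100) = 0.04330127

Margin of error: E = z* × SE = 1.96 × 0.04330127 = 0.084870

Z-interval: p̂ ± E = 0.250000 ± 0.084870 = (0.165130, 0.334870)

Rounded to 4 decimal places:

(0.1651, 0.3349)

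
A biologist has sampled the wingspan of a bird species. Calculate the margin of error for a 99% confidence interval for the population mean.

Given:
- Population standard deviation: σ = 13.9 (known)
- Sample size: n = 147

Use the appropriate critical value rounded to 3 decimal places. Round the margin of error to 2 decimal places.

The population standard deviation σ is known, so use the z-interval margin of error formula.

For 99% confidence, z* = 2.576 (from standard normal table)

Margin of error formula for z-interval: E = z* × σ/√n

E = 2.576 × 13.9/√147
  = 2.576 × 1.146453
  = 2.9533

Rounded to 2 decimal places:

2.95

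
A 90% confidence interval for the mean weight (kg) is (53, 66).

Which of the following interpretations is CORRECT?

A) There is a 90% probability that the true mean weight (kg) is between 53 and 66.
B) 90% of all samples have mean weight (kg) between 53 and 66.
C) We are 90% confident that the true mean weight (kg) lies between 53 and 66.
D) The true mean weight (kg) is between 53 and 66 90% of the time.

A confidence interval represents our confidence in the procedure, not a probability statement about the parameter.

Key concept: If we repeated this sampling process many times and computed a 90% CI each time, about 90% of those intervals would contain the true population parameter.

For this specific interval (53, 66):
- Midpoint (point estimate): 59.5
- Margin of error: 6.5

The correct interpretation is the one stating confidence that the true parameter lies in the interval — option C.

C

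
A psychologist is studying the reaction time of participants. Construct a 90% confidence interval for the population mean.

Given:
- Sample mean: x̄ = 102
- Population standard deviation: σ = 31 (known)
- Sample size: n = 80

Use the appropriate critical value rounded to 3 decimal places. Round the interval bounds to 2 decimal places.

The population standard deviation σ is known, so use a z-interval (standard normal critical value).

For 90% confidence, z* = 1.645 (from standard normal table)

Standard error: SE = σ/√n = 31/√80 = 3.465905

Margin of error: E = z* × SE = 1.645 × 3.465905 = 5.7014

Z-interval: x̄ ± E = 102 ± 5.7014 = (96.2986, 107.7014)

Rounded to 2 decimal places:

(96.30, 107.70)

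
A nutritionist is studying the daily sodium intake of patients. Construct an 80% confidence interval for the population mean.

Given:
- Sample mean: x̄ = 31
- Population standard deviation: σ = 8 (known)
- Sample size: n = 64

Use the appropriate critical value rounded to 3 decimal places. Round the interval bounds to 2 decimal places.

The population standard deviation σ is known, so use a z-interval (standard normal critical value).

For 80% confidence, z* = 1.282 (from standard normal table)

Standard error: SE = σ/√n = 8/√64 = 1.000000

Margin of error: E = z* × SE = 1.282 × 1.000000 = 1.2820

Z-interval: x̄ ± E = 31 ± 1.2820 = (29.7180, 32.2820)

Rounded to 2 decimal places:

(29.72, 32.28)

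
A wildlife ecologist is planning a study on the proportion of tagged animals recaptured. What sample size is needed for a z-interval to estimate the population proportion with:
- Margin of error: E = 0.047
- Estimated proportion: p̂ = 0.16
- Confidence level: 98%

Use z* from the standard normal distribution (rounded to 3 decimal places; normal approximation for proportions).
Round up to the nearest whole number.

Using z* for proportion z-interval (normal approximation).

For 98% confidence, z* = 2.326 (from standard normal table)

Sample size formula for proportion z-interval: n = z*²p̂(1-p̂)/E²

n = 2.326² × 0.16 × 0.84 / 0.047²
  = 5.410276 × 0.1344 / 0.002209
  = 329.1721

Round up to the nearest whole number: n = 330

330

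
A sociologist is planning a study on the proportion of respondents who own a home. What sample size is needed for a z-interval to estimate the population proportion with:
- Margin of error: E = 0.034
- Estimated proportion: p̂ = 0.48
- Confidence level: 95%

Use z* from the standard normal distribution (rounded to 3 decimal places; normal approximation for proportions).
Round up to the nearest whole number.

Using z* for proportion z-interval (normal approximation).

For 95% confidence, z* = 1.96 (from standard normal table)

Sample size formula for proportion z-interval: n = z*²p̂(1-p̂)/E²

n = 1.96² × 0.48 × 0.52 / 0.034²
  = 3.8416 × 0.2496 / 0.001156
  = 829.4666

Round up to the nearest whole number: n = 830

830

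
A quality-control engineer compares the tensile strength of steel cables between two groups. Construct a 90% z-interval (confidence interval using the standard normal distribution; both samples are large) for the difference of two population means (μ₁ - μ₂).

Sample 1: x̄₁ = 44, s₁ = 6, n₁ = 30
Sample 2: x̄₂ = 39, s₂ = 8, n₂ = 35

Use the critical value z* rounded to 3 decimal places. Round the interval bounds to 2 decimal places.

Both samples are large (n₁ = 30 ≥ 30, n₂ = 35 ≥ 30), so a z-interval for the difference of means applies.

Point estimate: x̄₁ - x̄₂ = 44 - 39 = 5

Standard error: SE = √(s₁²/n₁ + s₂²/n₂)
= √(6²/30 + 8²/35)
= √(1.200000 + 1.828571)
= 1.740279

For 90% confidence, z* = 1.645 (from standard normal table)
Margin of error: E = z* × SE = 1.645 × 1.740279 = 2.8628

Z-interval: (x̄₁ - x̄₂) ± E = 5 ± 2.8628 = (2.1372, 7.8628)

Rounded to 2 decimal places:

(2.14, 7.86)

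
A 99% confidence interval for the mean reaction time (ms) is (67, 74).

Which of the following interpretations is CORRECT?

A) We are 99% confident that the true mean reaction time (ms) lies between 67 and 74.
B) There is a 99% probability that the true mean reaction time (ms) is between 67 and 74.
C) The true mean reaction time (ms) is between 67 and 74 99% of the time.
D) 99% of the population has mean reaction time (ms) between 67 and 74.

A confidence interval represents our confidence in the procedure, not a probability statement about the parameter.

Key concept: If we repeated this sampling process many times and computed a 99% CI each time, about 99% of those intervals would contain the true population parameter.

For this specific interval (67, 74):
- Midpoint (point estimate): 70.5
- Margin of error: 3.5

The correct interpretation is the one stating confidence that the true parameter lies in the interval — option A.

A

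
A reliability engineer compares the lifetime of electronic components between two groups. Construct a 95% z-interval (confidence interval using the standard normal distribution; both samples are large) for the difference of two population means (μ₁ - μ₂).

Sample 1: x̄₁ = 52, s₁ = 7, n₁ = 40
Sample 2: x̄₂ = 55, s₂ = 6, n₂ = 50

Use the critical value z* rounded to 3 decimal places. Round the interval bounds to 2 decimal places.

Both samples are large (n₁ = 40 ≥ 30, n₂ = 50 ≥ 30), so a z-interval for the difference of means applies.

Point estimate: x̄₁ - x̄₂ = 52 - 55 = -3

Standard error: SE = √(s₁²/n₁ + s₂²/n₂)
= √(7²/40 + 6²/50)
= √(1.225000 + 0.720000)
= 1.394633

For 95% confidence, z* = 1.96 (from standard normal table)
Margin of error: E = z* × SE = 1.96 × 1.394633 = 2.7335

Z-interval: (x̄₁ - x̄₂) ± E = -3 ± 2.7335 = (-5.7335, -0.2665)

Rounded to 2 decimal places:

(-5.73, -0.27)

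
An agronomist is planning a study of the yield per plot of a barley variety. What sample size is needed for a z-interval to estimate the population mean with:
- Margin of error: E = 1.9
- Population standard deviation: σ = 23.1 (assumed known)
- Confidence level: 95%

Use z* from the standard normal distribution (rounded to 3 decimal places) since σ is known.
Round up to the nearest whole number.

Using z* since population σ is known (z-interval formula).

For 95% confidence, z* = 1.96 (from standard normal table)

Sample size formula for z-interval: n = (z*σ/E)²

n = (1.96 × 23.1 / 1.9)²
  = (23.829474)²
  = 567.8438

Round up to the nearest whole number: n = 568

568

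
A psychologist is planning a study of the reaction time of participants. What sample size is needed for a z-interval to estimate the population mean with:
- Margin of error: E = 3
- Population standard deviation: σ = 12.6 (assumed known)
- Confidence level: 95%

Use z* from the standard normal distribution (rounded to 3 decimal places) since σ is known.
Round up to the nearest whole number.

Using z* since population σ is known (z-interval formula).

For 95% confidence, z* = 1.96 (from standard normal table)

Sample size formula for z-interval: n = (z*σ/E)²

n = (1.96 × 12.6 / 3)²
  = (8.232000)²
  = 67.7658

Round up to the nearest whole number: n = 68

68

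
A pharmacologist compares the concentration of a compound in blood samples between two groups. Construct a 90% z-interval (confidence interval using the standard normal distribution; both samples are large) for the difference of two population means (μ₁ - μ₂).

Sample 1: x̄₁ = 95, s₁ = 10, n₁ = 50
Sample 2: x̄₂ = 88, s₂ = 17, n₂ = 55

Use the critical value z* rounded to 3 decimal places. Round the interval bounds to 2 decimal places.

Both samples are large (n₁ = 50 ≥ 30, n₂ = 55 ≥ 30), so a z-interval for the difference of means applies.

Point estimate: x̄₁ - x̄₂ = 95 - 88 = 7

Standard error: SE = √(s₁²/n₁ + s₂²/n₂)
= √(10²/50 + 17²/55)
= √(2.000000 + 5.254545)
= 2.693426

For 90% confidence, z* = 1.645 (from standard normal table)
Margin of error: E = z* × SE = 1.645 × 2.693426 = 4.4307

Z-interval: (x̄₁ - x̄₂) ± E = 7 ± 4.4307 = (2.5693, 11.4307)

Rounded to 2 decimal places:

(2.57, 11.43)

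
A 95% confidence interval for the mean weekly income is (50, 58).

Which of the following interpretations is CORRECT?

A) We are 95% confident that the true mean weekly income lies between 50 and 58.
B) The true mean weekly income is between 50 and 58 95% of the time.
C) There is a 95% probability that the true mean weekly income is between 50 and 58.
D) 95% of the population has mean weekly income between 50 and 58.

A confidence interval represents our confidence in the procedure, not a probability statement about the parameter.

Key concept: If we repeated this sampling process many times and computed a 95% CI each time, about 95% of those intervals would contain the true population parameter.

For this specific interval (50, 58):
- Midpoint (point estimate): 54
- Margin of error: 4

The correct interpretation is the one stating confidence that the true parameter lies in the interval — option A.

A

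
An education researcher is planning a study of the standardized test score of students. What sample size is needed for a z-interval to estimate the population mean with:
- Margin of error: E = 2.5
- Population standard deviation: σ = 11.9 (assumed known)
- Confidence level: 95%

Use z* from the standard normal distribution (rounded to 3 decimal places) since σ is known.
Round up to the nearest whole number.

Using z* since population σ is known (z-interval formula).

For 95% confidence, z* = 1.96 (from standard normal table)

Sample size formula for z-interval: n = (z*σ/E)²

n = (1.96 × 11.9 / 2.5)²
  = (9.329600)²
  = 87.0414

Round up to the nearest whole number: n = 88

88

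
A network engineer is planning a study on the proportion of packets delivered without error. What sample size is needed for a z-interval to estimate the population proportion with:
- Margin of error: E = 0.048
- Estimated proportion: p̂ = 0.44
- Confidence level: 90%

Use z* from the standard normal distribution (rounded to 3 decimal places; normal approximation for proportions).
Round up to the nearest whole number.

Using z* for proportion z-interval (normal approximation).

For 90% confidence, z* = 1.645 (from standard normal table)

Sample size formula for proportion z-interval: n = z*²p̂(1-p̂)/E²

n = 1.645² × 0.44 × 0.56 / 0.048²
  = 2.706025 × 0.2464 / 0.002304
  = 289.3943

Round up to the nearest whole number: n = 290

290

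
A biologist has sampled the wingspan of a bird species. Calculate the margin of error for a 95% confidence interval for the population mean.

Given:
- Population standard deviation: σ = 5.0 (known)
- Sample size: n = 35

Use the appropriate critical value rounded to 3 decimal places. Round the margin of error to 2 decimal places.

The population standard deviation σ is known, so use the z-interval margin of error formula.

For 95% confidence, z* = 1.96 (from standard normal table)

Margin of error formula for z-interval: E = z* × σ/√n

E = 1.96 × 5.0/√35
  = 1.96 × 0.845154
  = 1.6565

Rounded to 2 decimal places:

1.66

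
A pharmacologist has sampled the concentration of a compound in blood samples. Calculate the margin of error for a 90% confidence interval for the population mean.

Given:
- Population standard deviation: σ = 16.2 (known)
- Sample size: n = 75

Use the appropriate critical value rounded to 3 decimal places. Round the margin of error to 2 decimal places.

The population standard deviation σ is known, so use the z-interval margin of error formula.

For 90% confidence, z* = 1.645 (from standard normal table)

Margin of error formula for z-interval: E = z* × σ/√n

E = 1.645 × 16.2/√75
  = 1.645 × 1.870615
  = 3.0772

Rounded to 2 decimal places:

3.08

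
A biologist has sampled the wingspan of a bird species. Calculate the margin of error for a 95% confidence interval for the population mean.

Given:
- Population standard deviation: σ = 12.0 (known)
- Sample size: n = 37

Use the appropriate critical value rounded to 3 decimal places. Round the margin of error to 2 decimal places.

The population standard deviation σ is known, so use the z-interval margin of error formula.

For 95% confidence, z* = 1.96 (from standard normal table)

Margin of error formula for z-interval: E = z* × σ/√n

E = 1.96 × 12.0/√37
  = 1.96 × 1.972788
  = 3.8667

Rounded to 2 decimal places:

3.87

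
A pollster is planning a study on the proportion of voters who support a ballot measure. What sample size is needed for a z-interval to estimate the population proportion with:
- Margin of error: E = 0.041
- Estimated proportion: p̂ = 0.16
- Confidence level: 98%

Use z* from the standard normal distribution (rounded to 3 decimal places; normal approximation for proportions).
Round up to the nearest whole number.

Using z* for proportion z-interval (normal approximation).

For 98% confidence, z* = 2.326 (from standard normal table)

Sample size formula for proportion z-interval: n = z*²p̂(1-p̂)/E²

n = 2.326² × 0.16 × 0.84 / 0.041²
  = 5.410276 × 0.1344 / 0.001681
  = 432.5646

Round up to the nearest whole number: n = 433

433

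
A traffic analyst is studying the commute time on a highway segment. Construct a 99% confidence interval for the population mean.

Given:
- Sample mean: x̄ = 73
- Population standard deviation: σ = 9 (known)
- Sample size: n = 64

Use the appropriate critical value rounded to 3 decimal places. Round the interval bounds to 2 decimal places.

The population standard deviation σ is known, so use a z-interval (standard normal critical value).

For 99% confidence, z* = 2.576 (from standard normal table)

Standard error: SE = σ/√n = 9/√64 = 1.125000

Margin of error: E = z* × SE = 2.576 × 1.125000 = 2.8980

Z-interval: x̄ ± E = 73 ± 2.8980 = (70.1020, 75.8980)

Rounded to 2 decimal places:

(70.10, 75.90)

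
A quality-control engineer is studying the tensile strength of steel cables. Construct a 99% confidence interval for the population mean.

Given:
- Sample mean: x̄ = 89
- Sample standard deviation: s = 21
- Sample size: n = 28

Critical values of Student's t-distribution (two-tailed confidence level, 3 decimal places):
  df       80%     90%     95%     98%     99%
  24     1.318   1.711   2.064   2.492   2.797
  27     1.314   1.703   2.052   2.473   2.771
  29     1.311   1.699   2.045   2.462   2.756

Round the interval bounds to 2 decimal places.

The population standard deviation σ is unknown (only the sample standard deviation s is given), so use a t-interval with df = n - 1 = 28 - 1 = 27.

For 99% confidence with df = 27, t* = 2.771 (from t-table)

Standard error: SE = s/√n = 21/√28 = 3.968627

Margin of error: E = t* × SE = 2.771 × 3.968627 = 10.9971

T-interval: x̄ ± E = 89 ± 10.9971 = (78.0029, 99.9971)

Rounded to 2 decimal places:

(78.00, 100.00)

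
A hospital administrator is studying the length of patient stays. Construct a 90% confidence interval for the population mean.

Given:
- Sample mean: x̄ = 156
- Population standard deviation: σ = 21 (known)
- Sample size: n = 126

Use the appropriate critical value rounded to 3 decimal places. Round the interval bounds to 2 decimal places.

The population standard deviation σ is known, so use a z-interval (standard normal critical value).

For 90% confidence, z* = 1.645 (from standard normal table)

Standard error: SE = σ/√n = 21/√126 = 1.870829

Margin of error: E = z* × SE = 1.645 × 1.870829 = 3.0775

Z-interval: x̄ ± E = 156 ± 3.0775 = (152.9225, 159.0775)

Rounded to 2 decimal places:

(152.92, 159.08)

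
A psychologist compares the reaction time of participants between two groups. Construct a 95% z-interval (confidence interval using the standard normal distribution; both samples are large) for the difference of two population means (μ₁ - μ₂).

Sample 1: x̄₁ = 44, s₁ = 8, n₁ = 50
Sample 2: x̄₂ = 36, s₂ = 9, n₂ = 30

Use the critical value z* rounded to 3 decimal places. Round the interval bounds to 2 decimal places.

Both samples are large (n₁ = 50 ≥ 30, n₂ = 30 ≥ 30), so a z-interval for the difference of means applies.

Point estimate: x̄₁ - x̄₂ = 44 - 36 = 8

Standard error: SE = √(s₁²/n₁ + s₂²/n₂)
= √(8²/50 + 9²/30)
= √(1.280000 + 2.700000)
= 1.994994

For 95% confidence, z* = 1.96 (from standard normal table)
Margin of error: E = z* × SE = 1.96 × 1.994994 = 3.9102

Z-interval: (x̄₁ - x̄₂) ± E = 8 ± 3.9102 = (4.0898, 11.9102)

Rounded to 2 decimal places:

(4.09, 11.91)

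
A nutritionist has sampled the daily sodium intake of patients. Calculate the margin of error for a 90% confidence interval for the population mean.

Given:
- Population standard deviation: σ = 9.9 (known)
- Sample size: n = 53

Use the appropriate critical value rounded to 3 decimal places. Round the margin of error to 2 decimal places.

The population standard deviation σ is known, so use the z-interval margin of error formula.

For 90% confidence, z* = 1.645 (from standard normal table)

Margin of error formula for z-interval: E = z* × σ/√n

E = 1.645 × 9.9/√53
  = 1.645 × 1.359870
  = 2.2370

Rounded to 2 decimal places:

2.24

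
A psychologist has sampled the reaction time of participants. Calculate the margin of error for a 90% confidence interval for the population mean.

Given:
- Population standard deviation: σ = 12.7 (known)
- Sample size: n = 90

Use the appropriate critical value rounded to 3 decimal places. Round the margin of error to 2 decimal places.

The population standard deviation σ is known, so use the z-interval margin of error formula.

For 90% confidence, z* = 1.645 (from standard normal table)

Margin of error formula for z-interval: E = z* × σ/√n

E = 1.645 × 12.7/√90
  = 1.645 × 1.338698
  = 2.2022

Rounded to 2 decimal places:

2.20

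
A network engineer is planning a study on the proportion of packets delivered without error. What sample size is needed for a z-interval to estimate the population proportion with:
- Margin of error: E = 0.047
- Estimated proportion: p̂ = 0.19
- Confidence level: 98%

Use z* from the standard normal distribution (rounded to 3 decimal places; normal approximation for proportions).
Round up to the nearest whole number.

Using z* for proportion z-interval (normal approximation).

For 98% confidence, z* = 2.326 (from standard normal table)

Sample size formula for proportion z-interval: n = z*²p̂(1-p̂)/E²

n = 2.326² × 0.19 × 0.81 / 0.047²
  = 5.410276 × 0.1539 / 0.002209
  = 376.9314

Round up to the nearest whole number: n = 377

377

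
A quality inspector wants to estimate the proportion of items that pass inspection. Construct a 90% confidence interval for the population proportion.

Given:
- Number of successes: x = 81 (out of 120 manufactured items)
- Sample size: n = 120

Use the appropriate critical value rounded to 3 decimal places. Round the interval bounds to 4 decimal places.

Sample proportion: p̂ = 81/120 = 0.675000

Check conditions for normal approximation:
  np̂ = 81 ≥ 10 ✓
  n(1-p̂) = 39 ≥ 10 ✓

The sample is large enough, so use a z-interval (normal approximation) for the proportion.

For 90% confidence, z* = 1.645 (from standard normal table)

Standard error: SE = √(p̂(1-p̂)/n) = √(0.675000×0.325000/120) = 0.04275658

Margin of error: E = z* × SE = 1.645 × 0.04275658 = 0.070335

Z-interval: p̂ ± E = 0.675000 ± 0.070335 = (0.604665, 0.745335)

Rounded to 4 decimal places:

(0.6047, 0.7453)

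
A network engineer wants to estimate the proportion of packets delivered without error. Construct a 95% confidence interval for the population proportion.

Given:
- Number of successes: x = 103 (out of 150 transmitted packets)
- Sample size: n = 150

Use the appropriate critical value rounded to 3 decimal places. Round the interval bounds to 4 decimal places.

Sample proportion: p̂ = 103/150 = 0.686667

Check conditions for normal approximation:
  np̂ = 103 ≥ 10 ✓
  n(1-p̂) = 47 ≥ 10 ✓

The sample is large enough, so use a z-interval (normal approximation) for the proportion.

For 95% confidence, z* = 1.96 (from standard normal table)

Standard error: SE = √(p̂(1-p̂)/n) = √(0.686667×0.313333/150) = 0.03787308

Margin of error: E = z* × SE = 1.96 × 0.03787308 = 0.074231

Z-interval: p̂ ± E = 0.686667 ± 0.074231 = (0.612435, 0.760898)

Rounded to 4 decimal places:

(0.6124, 0.7609)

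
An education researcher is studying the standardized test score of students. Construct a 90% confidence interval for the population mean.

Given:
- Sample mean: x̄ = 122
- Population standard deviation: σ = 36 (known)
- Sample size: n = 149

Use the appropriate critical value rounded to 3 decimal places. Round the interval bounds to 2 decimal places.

The population standard deviation σ is known, so use a z-interval (standard normal critical value).

For 90% confidence, z* = 1.645 (from standard normal table)

Standard error: SE = σ/√n = 36/√149 = 2.949235

Margin of error: E = z* × SE = 1.645 × 2.949235 = 4.8515

Z-interval: x̄ ± E = 122 ± 4.8515 = (117.1485, 126.8515)

Rounded to 2 decimal places:

(117.15, 126.85)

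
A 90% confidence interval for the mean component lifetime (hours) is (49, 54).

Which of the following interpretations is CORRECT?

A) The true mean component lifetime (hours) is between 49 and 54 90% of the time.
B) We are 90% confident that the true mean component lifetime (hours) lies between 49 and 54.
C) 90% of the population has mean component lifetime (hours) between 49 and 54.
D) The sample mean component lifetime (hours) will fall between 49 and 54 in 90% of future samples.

A confidence interval represents our confidence in the procedure, not a probability statement about the parameter.

Key concept: If we repeated this sampling process many times and computed a 90% CI each time, about 90% of those intervals would contain the true population parameter.

For this specific interval (49, 54):
- Midpoint (point estimate): 51.5
- Margin of error: 2.5

The correct interpretation is the one stating confidence that the true parameter lies in the interval — option B.

B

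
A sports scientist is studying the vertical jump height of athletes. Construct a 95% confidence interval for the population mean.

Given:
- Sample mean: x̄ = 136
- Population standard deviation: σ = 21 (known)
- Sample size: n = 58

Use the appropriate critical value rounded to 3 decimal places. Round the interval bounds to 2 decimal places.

The population standard deviation σ is known, so use a z-interval (standard normal critical value).

For 95% confidence, z* = 1.96 (from standard normal table)

Standard error: SE = σ/√n = 21/√58 = 2.757435

Margin of error: E = z* × SE = 1.96 × 2.757435 = 5.4046

Z-interval: x̄ ± E = 136 ± 5.4046 = (130.5954, 141.4046)

Rounded to 2 decimal places:

(130.60, 141.40)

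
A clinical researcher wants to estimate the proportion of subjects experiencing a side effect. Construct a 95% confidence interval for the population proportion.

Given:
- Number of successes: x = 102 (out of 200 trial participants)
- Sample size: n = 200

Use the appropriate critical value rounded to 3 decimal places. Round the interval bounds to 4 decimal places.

Sample proportion: p̂ = 102/200 = 0.510000

Check conditions for normal approximation:
  np̂ = 102 ≥ 10 ✓
  n(1-p̂) = 98 ≥ 10 ✓

The sample is large enough, so use a z-interval (normal approximation) for the proportion.

For 95% confidence, z* = 1.96 (from standard normal table)

Standard error: SE = √(p̂(1-p̂)/n) = √(0.510000×0.490000/200) = 0.03534827

Margin of error: E = z* × SE = 1.96 × 0.03534827 = 0.069283

Z-interval: p̂ ± E = 0.510000 ± 0.069283 = (0.440717, 0.579283)

Rounded to 4 decimal places:

(0.4407, 0.5793)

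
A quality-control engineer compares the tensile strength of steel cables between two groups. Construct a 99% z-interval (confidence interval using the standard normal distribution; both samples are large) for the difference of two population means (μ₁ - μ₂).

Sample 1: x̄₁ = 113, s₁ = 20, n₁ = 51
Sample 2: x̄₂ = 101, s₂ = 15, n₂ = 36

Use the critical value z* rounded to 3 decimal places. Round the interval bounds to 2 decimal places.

Both samples are large (n₁ = 51 ≥ 30, n₂ = 36 ≥ 30), so a z-interval for the difference of means applies.

Point estimate: x̄₁ - x̄₂ = 113 - 101 = 12

Standard error: SE = √(s₁²/n₁ + s₂²/n₂)
= √(20²/51 + 15²/36)
= √(7.843137 + 6.250000)
= 3.754083

For 99% confidence, z* = 2.576 (from standard normal table)
Margin of error: E = z* × SE = 2.576 × 3.754083 = 9.6705

Z-interval: (x̄₁ - x̄₂) ± E = 12 ± 9.6705 = (2.3295, 21.6705)

Rounded to 2 decimal places:

(2.33, 21.67)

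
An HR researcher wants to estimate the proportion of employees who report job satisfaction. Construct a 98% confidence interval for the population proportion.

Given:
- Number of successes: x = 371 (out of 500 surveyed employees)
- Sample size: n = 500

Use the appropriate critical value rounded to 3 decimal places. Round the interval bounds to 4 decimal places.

Sample proportion: p̂ = 371/500 = 0.742000

Check conditions for normal approximation:
  np̂ = 371 ≥ 10 ✓
  n(1-p̂) = 129 ≥ 10 ✓

The sample is large enough, so use a z-interval (normal approximation) for the proportion.

For 98% confidence, z* = 2.326 (from standard normal table)

Standard error: SE = √(p̂(1-p̂)/n) = √(0.742000×0.258000/500) = 0.01956712

Margin of error: E = z* × SE = 2.326 × 0.01956712 = 0.045513

Z-interval: p̂ ± E = 0.742000 ± 0.045513 = (0.696487, 0.787513)

Rounded to 4 decimal places:

(0.6965, 0.7875)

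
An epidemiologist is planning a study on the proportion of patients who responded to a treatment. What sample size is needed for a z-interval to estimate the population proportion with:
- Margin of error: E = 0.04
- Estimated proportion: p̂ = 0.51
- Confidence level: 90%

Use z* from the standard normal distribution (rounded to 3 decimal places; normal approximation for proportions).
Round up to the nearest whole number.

Using z* for proportion z-interval (normal approximation).

For 90% confidence, z* = 1.645 (from standard normal table)

Sample size formula for proportion z-interval: n = z*²p̂(1-p̂)/E²

n = 1.645² × 0.51 × 0.49 / 0.04²
  = 2.706025 × 0.2499 / 0.0016
  = 422.6473

Round up to the nearest whole number: n = 423

423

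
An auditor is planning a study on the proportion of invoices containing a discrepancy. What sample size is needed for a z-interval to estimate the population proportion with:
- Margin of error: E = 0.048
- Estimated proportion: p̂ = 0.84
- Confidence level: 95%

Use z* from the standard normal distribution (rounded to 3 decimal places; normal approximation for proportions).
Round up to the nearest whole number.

Using z* for proportion z-interval (normal approximation).

For 95% confidence, z* = 1.96 (from standard normal table)

Sample size formula for proportion z-interval: n = z*²p̂(1-p̂)/E²

n = 1.96² × 0.84 × 0.16 / 0.048²
  = 3.8416 × 0.1344 / 0.002304
  = 224.0933

Round up to the nearest whole number: n = 225

225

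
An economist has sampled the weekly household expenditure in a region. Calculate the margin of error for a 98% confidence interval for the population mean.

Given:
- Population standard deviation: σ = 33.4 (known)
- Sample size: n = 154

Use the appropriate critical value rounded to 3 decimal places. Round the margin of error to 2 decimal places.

The population standard deviation σ is known, so use the z-interval margin of error formula.

For 98% confidence, z* = 2.326 (from standard normal table)

Margin of error formula for z-interval: E = z* × σ/√n

E = 2.326 × 33.4/√154
  = 2.326 × 2.691449
  = 6.2603

Rounded to 2 decimal places:

6.26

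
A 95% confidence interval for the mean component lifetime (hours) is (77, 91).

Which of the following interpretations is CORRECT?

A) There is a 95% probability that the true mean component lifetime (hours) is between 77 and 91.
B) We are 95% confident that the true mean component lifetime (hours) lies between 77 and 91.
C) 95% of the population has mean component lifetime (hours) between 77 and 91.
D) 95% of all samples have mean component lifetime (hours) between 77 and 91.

A confidence interval represents our confidence in the procedure, not a probability statement about the parameter.

Key concept: If we repeated this sampling process many times and computed a 95% CI each time, about 95% of those intervals would contain the true population parameter.

For this specific interval (77, 91):
- Midpoint (point estimate): 84
- Margin of error: 7

The correct interpretation is the one stating confidence that the true parameter lies in the interval — option B.

B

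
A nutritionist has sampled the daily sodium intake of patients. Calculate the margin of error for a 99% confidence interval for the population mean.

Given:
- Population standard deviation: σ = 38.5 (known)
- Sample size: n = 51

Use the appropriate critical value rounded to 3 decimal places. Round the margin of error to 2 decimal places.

The population standard deviation σ is known, so use the z-interval margin of error formula.

For 99% confidence, z* = 2.576 (from standard normal table)

Margin of error formula for z-interval: E = z* × σ/√n

E = 2.576 × 38.5/√51
  = 2.576 × 5.391078
  = 13.8874

Rounded to 2 decimal places:

13.89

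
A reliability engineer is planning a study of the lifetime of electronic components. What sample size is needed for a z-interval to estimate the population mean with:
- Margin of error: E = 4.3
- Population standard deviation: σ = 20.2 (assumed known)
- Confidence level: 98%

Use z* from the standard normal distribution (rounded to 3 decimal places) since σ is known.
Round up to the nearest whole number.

Using z* since population σ is known (z-interval formula).

For 98% confidence, z* = 2.326 (from standard normal table)

Sample size formula for z-interval: n = (z*σ/E)²

n = (2.326 × 20.2 / 4.3)²
  = (10.926791)²
  = 119.3948

Round up to the nearest whole number: n = 120

120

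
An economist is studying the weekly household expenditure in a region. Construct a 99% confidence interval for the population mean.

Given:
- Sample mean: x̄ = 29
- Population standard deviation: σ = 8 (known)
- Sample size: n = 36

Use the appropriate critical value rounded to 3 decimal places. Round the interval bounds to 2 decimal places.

The population standard deviation σ is known, so use a z-interval (standard normal critical value).

For 99% confidence, z* = 2.576 (from standard normal table)

Standard error: SE = σ/√n = 8/√36 = 1.333333

Margin of error: E = z* × SE = 2.576 × 1.333333 = 3.4347

Z-interval: x̄ ± E = 29 ± 3.4347 = (25.5653, 32.4347)

Rounded to 2 decimal places:

(25.57, 32.43)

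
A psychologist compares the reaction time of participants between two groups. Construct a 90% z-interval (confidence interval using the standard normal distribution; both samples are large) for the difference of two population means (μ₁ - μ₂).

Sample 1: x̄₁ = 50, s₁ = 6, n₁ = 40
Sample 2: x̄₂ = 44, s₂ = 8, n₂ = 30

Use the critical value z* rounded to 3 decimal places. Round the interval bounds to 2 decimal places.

Both samples are large (n₁ = 40 ≥ 30, n₂ = 30 ≥ 30), so a z-interval for the difference of means applies.

Point estimate: x̄₁ - x̄₂ = 50 - 44 = 6

Standard error: SE = √(s₁²/n₁ + s₂²/n₂)
= √(6²/40 + 8²/30)
= √(0.9000000 + 2.1333333)
= 1.7416467

For 90% confidence, z* = 1.645 (from standard normal table)
Margin of error: E = z* × SE = 1.645 × 1.7416467 = 2.86501

Z-interval: (x̄₁ - x̄₂) ± E = 6 ± 2.86501 = (3.13499, 8.86501)

Rounded to 2 decimal places:

(3.13, 8.87)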